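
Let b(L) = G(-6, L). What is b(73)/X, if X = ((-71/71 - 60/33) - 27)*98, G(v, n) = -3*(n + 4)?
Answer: 363/4592 ≈ 0.079051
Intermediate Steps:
G(v, n) = -12 - 3*n (G(v, n) = -3*(4 + n) = -12 - 3*n)
b(L) = -12 - 3*L
X = -32144/11 (X = ((-71*1/71 - 60*1/33) - 27)*98 = ((-1 - 20/11) - 27)*98 = (-31/11 - 27)*98 = -328/11*98 = -32144/11 ≈ -2922.2)
b(73)/X = (-12 - 3*73)/(-32144/11) = (-12 - 219)*(-11/32144) = -231*(-11/32144) = 363/4592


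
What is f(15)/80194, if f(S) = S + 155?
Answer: 85/40097 ≈ 0.0021199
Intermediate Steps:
f(S) = 155 + S
f(15)/80194 = (155 + 15)/80194 = 170*(1/80194) = 85/40097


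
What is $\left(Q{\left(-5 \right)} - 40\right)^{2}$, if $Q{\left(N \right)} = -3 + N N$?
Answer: $324$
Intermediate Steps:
$Q{\left(N \right)} = -3 + N^{2}$
$\left(Q{\left(-5 \right)} - 40\right)^{2} = \left(\left(-3 + \left(-5\right)^{2}\right) - 40\right)^{2} = \left(\left(-3 + 25\right) - 40\right)^{2} = \left(22 - 40\right)^{2} = \left(-18\right)^{2} = 324$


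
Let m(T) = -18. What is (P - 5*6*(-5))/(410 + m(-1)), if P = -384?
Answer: -117/196 ≈ -0.59694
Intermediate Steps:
(P - 5*6*(-5))/(410 + m(-1)) = (-384 - 5*6*(-5))/(410 - 18) = (-384 - 30*(-5))/392 = (-384 + 150)*(1/392) = -234*1/392 = -117/196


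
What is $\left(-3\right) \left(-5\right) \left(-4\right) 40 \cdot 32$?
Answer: $-76800$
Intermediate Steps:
$\left(-3\right) \left(-5\right) \left(-4\right) 40 \cdot 32 = 15 \left(-4\right) 40 \cdot 32 = \left(-60\right) 40 \cdot 32 = \left(-2400\right) 32 = -76800$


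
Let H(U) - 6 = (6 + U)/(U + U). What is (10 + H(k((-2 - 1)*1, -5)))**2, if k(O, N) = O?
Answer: 961/4 ≈ 240.25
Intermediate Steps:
H(U) = 6 + (6 + U)/(2*U) (H(U) = 6 + (6 + U)/(U + U) = 6 + (6 + U)/((2*U)) = 6 + (6 + U)*(1/(2*U)) = 6 + (6 + U)/(2*U))
(10 + H(k((-2 - 1)*1, -5)))**2 = (10 + (13/2 + 3/(((-2 - 1)*1))))**2 = (10 + (13/2 + 3/((-3*1))))**2 = (10 + (13/2 + 3/(-3)))**2 = (10 + (13/2 + 3*(-1/3)))**2 = (10 + (13/2 - 1))**2 = (10 + 11/2)**2 = (31/2)**2 = 961/4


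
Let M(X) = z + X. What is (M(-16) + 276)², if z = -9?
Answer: 63001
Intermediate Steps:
M(X) = -9 + X
(M(-16) + 276)² = ((-9 - 16) + 276)² = (-25 + 276)² = 251² = 63001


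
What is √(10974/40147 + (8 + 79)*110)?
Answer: 2*√3856297642827/40147 ≈ 97.828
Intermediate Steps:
√(10974/40147 + (8 + 79)*110) = √(10974*(1/40147) + 87*110) = √(10974/40147 + 9570) = √(384217764/40147) = 2*√3856297642827/40147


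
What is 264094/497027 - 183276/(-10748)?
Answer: 23482900691/1335511549 ≈ 17.583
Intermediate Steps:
264094/497027 - 183276/(-10748) = 264094*(1/497027) - 183276*(-1/10748) = 264094/497027 + 45819/2687 = 23482900691/1335511549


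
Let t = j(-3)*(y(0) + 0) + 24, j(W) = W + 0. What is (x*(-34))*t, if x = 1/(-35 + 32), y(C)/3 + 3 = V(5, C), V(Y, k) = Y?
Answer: 68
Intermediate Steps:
y(C) = 6 (y(C) = -9 + 3*5 = -9 + 15 = 6)
j(W) = W
x = -1/3 (x = 1/(-3) = -1/3 ≈ -0.33333)
t = 6 (t = -3*(6 + 0) + 24 = -3*6 + 24 = -18 + 24 = 6)
(x*(-34))*t = -1/3*(-34)*6 = (34/3)*6 = 68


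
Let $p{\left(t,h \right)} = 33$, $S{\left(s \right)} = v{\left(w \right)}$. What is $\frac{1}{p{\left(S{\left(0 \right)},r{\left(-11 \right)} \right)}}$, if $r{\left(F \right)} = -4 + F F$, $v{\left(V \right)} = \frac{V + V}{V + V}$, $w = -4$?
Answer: $\frac{1}{33} \approx 0.030303$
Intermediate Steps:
$v{\left(V \right)} = 1$ ($v{\left(V \right)} = \frac{2 V}{2 V} = 2 V \frac{1}{2 V} = 1$)
$S{\left(s \right)} = 1$
$r{\left(F \right)} = -4 + F^{2}$
$\frac{1}{p{\left(S{\left(0 \right)},r{\left(-11 \right)} \right)}} = \frac{1}{33}$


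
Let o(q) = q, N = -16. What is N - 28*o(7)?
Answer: -212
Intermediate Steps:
N - 28*o(7) = -16 - 28*7 = -16 - 196 = -212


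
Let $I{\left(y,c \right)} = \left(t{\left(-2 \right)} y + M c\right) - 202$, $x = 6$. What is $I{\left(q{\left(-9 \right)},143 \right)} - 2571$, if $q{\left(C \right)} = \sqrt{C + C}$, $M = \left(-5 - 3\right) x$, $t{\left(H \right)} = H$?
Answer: $-9637 - 6 i \sqrt{2} \approx -9637.0 - 8.4853 i$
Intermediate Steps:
$M = -48$ ($M = \left(-5 - 3\right) 6 = \left(-8\right) 6 = -48$)
$q{\left(C \right)} = \sqrt{2} \sqrt{C}$ ($q{\left(C \right)} = \sqrt{2 C} = \sqrt{2} \sqrt{C}$)
$I{\left(y,c \right)} = -202 - 48 c - 2 y$ ($I{\left(y,c \right)} = \left(- 2 y - 48 c\right) - 202 = \left(- 48 c - 2 y\right) - 202 = -202 - 48 c - 2 y$)
$I{\left(q{\left(-9 \right)},143 \right)} - 2571 = \left(-202 - 6864 - 2 \sqrt{2} \sqrt{-9}\right) - 2571 = \left(-202 - 6864 - 2 \sqrt{2} \cdot 3 i\right) - 2571 = \left(-202 - 6864 - 2 \cdot 3 i \sqrt{2}\right) - 2571 = \left(-202 - 6864 - 6 i \sqrt{2}\right) - 2571 = \left(-7066 - 6 i \sqrt{2}\right) - 2571 = -9637 - 6 i \sqrt{2}$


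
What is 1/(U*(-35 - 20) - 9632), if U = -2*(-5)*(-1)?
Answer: -1/9082 ≈ -0.00011011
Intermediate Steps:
U = -10 (U = 10*(-1) = -10)
1/(U*(-35 - 20) - 9632) = 1/(-10*(-35 - 20) - 9632) = 1/(-10*(-55) - 9632) = 1/(550 - 9632) = 1/(-9082) = -1/9082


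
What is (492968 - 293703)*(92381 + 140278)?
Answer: 46360795635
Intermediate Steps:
(492968 - 293703)*(92381 + 140278) = 199265*232659 = 46360795635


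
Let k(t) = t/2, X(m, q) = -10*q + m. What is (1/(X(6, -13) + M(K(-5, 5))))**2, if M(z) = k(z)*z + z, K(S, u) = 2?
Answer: 1/19600 ≈ 5.1020e-5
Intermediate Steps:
X(m, q) = m - 10*q
k(t) = t/2 (k(t) = t*(1/2) = t/2)
M(z) = z + z**2/2 (M(z) = (z/2)*z + z = z**2/2 + z = z + z**2/2)
(1/(X(6, -13) + M(K(-5, 5))))**2 = (1/((6 - 10*(-13)) + (1/2)*2*(2 + 2)))**2 = (1/((6 + 130) + (1/2)*2*4))**2 = (1/(136 + 4))**2 = (1/140)**2 = 1/19600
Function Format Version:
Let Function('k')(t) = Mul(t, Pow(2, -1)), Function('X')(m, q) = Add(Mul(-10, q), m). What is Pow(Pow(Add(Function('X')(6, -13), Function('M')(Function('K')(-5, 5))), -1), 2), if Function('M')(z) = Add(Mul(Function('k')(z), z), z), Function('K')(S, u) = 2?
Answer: Rational(1, 19600) ≈ 5.1020e-5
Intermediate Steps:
Function('X')(m, q) = Add(m, Mul(-10, q))
Function('k')(t) = Mul(Rational(1, 2), t) (Function('k')(t) = Mul(t, Rational(1, 2)) = Mul(Rational(1, 2), t))
Function('M')(z) = Add(z, Mul(Rational(1, 2), Pow(z, 2))) (Function('M')(z) = Add(Mul(Mul(Rational(1, 2), z), z), z) = Add(Mul(Rational(1, 2), Pow(z, 2)), z) = Add(z, Mul(Rational(1, 2), Pow(z, 2))))
Pow(Pow(Add(Function('X')(6, -13), Function('M')(Function('K')(-5, 5))), -1), 2) = Pow(Pow(Add(Add(6, Mul(-10, -13)), Mul(Rational(1, 2), 2, Add(2, 2))), -1), 2) = Pow(Pow(Add(Add(6, 130), Mul(Rational(1, 2), 2, 4)), -1), 2) = Pow(Pow(Add(136, 4), -1), 2) = Pow(Pow(140, -1), 2) = Pow(Rational(1, 140), 2) = Rational(1, 19600)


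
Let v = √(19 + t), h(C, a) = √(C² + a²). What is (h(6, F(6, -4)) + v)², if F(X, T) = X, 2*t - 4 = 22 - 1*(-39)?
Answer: 247/2 + 12*√103 ≈ 245.29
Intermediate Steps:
t = 65/2 (t = 2 + (22 - 1*(-39))/2 = 2 + (22 + 39)/2 = 2 + (½)*61 = 2 + 61/2 = 65/2 ≈ 32.500)
v = √206/2 (v = √(19 + 65/2) = √(103/2) = √206/2 ≈ 7.1764)
(h(6, F(6, -4)) + v)² = (√(6² + 6²) + √206/2)² = (√(36 + 36) + √206/2)² = (√72 + √206/2)² = (6*√2 + √206/2)² = (√206/2 + 6*√2)²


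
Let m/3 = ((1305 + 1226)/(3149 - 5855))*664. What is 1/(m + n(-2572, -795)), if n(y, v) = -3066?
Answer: -451/2223058 ≈ -0.00020287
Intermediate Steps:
m = -840292/451 (m = 3*(((1305 + 1226)/(3149 - 5855))*664) = 3*((2531/(-2706))*664) = 3*((2531*(-1/2706))*664) = 3*(-2531/2706*664) = 3*(-840292/1353) = -840292/451 ≈ -1863.2)
1/(m + n(-2572, -795)) = 1/(-840292/451 - 3066) = 1/(-2223058/451) = -451/2223058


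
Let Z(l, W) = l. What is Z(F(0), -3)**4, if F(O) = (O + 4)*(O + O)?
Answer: 0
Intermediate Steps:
F(O) = 2*O*(4 + O) (F(O) = (4 + O)*(2*O) = 2*O*(4 + O))
Z(F(0), -3)**4 = (2*0*(4 + 0))**4 = (2*0*4)**4 = 0**4 = 0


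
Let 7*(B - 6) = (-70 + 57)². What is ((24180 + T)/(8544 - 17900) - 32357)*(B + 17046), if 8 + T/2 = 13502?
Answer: -9048147854395/16373 ≈ -5.5263e+8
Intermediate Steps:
T = 26988 (T = -16 + 2*13502 = -16 + 27004 = 26988)
B = 211/7 (B = 6 + (-70 + 57)²/7 = 6 + (⅐)*(-13)² = 6 + (⅐)*169 = 6 + 169/7 = 211/7 ≈ 30.143)
((24180 + T)/(8544 - 17900) - 32357)*(B + 17046) = ((24180 + 26988)/(8544 - 17900) - 32357)*(211/7 + 17046) = (51168/(-9356) - 32357)*(119533/7) = (51168*(-1/9356) - 32357)*(119533/7) = (-12792/2339 - 32357)*(119533/7) = -75695815/2339*119533/7 = -9048147854395/16373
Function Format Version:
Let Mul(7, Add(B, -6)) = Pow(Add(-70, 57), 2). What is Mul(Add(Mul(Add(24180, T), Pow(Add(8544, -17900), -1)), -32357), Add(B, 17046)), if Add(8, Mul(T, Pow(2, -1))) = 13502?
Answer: Rational(-9048147854395, 16373) ≈ -5.5263e+8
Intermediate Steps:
T = 26988 (T = Add(-16, Mul(2, 13502)) = Add(-16, 27004) = 26988)
B = Rational(211, 7) (B = Add(6, Mul(Rational(1, 7), Pow(Add(-70, 57), 2))) = Add(6, Mul(Rational(1, 7), Pow(-13, 2))) = Add(6, Mul(Rational(1, 7), 169)) = Add(6, Rational(169, 7)) = Rational(211, 7) ≈ 30.143)
Mul(Add(Mul(Add(24180, T), Pow(Add(8544, -17900), -1)), -32357), Add(B, 17046)) = Mul(Add(Mul(Add(24180, 26988), Pow(Add(8544, -17900), -1)), -32357), Add(Rational(211, 7), 17046)) = Mul(Add(Mul(51168, Pow(-9356, -1)), -32357), Rational(119533, 7)) = Mul(Add(Mul(51168, Rational(-1, 9356)), -32357), Rational(119533, 7)) = Mul(Add(Rational(-12792, 2339), -32357), Rational(119533, 7)) = Mul(Rational(-75695815, 2339), Rational(119533, 7)) = Rational(-9048147854395, 16373)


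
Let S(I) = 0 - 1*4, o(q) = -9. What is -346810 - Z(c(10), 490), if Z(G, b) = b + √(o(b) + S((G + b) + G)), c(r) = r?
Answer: -347300 - I*√13 ≈ -3.473e+5 - 3.6056*I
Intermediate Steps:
S(I) = -4 (S(I) = 0 - 4 = -4)
Z(G, b) = b + I*√13 (Z(G, b) = b + √(-9 - 4) = b + √(-13) = b + I*√13)
-346810 - Z(c(10), 490) = -346810 - (490 + I*√13) = -346810 + (-490 - I*√13) = -347300 - I*√13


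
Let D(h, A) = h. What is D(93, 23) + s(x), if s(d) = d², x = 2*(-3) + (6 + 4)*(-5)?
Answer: 3229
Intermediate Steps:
x = -56 (x = -6 + 10*(-5) = -6 - 50 = -56)
D(93, 23) + s(x) = 93 + (-56)² = 93 + 3136 = 3229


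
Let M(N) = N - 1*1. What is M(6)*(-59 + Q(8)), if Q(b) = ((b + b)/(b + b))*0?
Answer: -295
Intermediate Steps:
M(N) = -1 + N (M(N) = N - 1 = -1 + N)
Q(b) = 0 (Q(b) = ((2*b)/((2*b)))*0 = ((2*b)*(1/(2*b)))*0 = 1*0 = 0)
M(6)*(-59 + Q(8)) = (-1 + 6)*(-59 + 0) = 5*(-59) = -295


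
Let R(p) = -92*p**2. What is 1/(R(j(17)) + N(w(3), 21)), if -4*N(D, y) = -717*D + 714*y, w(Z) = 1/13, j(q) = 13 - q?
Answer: -52/270749 ≈ -0.00019206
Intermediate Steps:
w(Z) = 1/13
N(D, y) = -357*y/2 + 717*D/4 (N(D, y) = -(-717*D + 714*y)/4 = -357*y/2 + 717*D/4)
1/(R(j(17)) + N(w(3), 21)) = 1/(-92*(13 - 1*17)**2 + (-357/2*21 + (717/4)*(1/13))) = 1/(-92*(13 - 17)**2 + (-7497/2 + 717/52)) = 1/(-92*(-4)**2 - 194205/52) = 1/(-92*16 - 194205/52) = 1/(-1472 - 194205/52) = 1/(-270749/52) = -52/270749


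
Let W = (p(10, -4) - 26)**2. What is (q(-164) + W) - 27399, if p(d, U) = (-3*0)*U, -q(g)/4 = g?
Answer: -26067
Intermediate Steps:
q(g) = -4*g
p(d, U) = 0 (p(d, U) = 0*U = 0)
W = 676 (W = (0 - 26)**2 = (-26)**2 = 676)
(q(-164) + W) - 27399 = (-4*(-164) + 676) - 27399 = (656 + 676) - 27399 = 1332 - 27399 = -26067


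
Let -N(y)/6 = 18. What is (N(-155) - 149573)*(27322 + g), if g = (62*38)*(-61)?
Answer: 17421970314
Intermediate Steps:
N(y) = -108 (N(y) = -6*18 = -108)
g = -143716 (g = 2356*(-61) = -143716)
(N(-155) - 149573)*(27322 + g) = (-108 - 149573)*(27322 - 143716) = -149681*(-116394) = 17421970314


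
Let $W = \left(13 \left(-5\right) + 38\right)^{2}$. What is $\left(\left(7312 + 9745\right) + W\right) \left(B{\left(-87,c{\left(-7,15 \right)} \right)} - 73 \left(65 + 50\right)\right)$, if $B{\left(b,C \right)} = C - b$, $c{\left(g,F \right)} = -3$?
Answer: $-147819446$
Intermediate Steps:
$W = 729$ ($W = \left(-65 + 38\right)^{2} = \left(-27\right)^{2} = 729$)
$\left(\left(7312 + 9745\right) + W\right) \left(B{\left(-87,c{\left(-7,15 \right)} \right)} - 73 \left(65 + 50\right)\right) = \left(\left(7312 + 9745\right) + 729\right) \left(\left(-3 - -87\right) - 73 \left(65 + 50\right)\right) = \left(17057 + 729\right) \left(\left(-3 + 87\right) - 8395\right) = 17786 \left(84 - 8395\right) = 17786 \left(-8311\right) = -147819446$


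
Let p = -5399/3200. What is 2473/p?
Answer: -7913600/5399 ≈ -1465.8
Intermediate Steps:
p = -5399/3200 (p = -5399*1/3200 = -5399/3200 ≈ -1.6872)
2473/p = 2473/(-5399/3200) = 2473*(-3200/5399) = -7913600/5399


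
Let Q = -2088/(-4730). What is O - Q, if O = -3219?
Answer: -7613979/2365 ≈ -3219.4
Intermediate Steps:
Q = 1044/2365 (Q = -2088*(-1/4730) = 1044/2365 ≈ 0.44144)
O - Q = -3219 - 1*1044/2365 = -3219 - 1044/2365 = -7613979/2365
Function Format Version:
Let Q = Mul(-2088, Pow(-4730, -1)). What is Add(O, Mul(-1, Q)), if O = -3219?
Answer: Rational(-7613979, 2365) ≈ -3219.4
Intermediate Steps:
Q = Rational(1044, 2365) (Q = Mul(-2088, Rational(-1, 4730)) = Rational(1044, 2365) ≈ 0.44144)
Add(O, Mul(-1, Q)) = Add(-3219, Mul(-1, Rational(1044, 2365))) = Add(-3219, Rational(-1044, 2365)) = Rational(-7613979, 2365)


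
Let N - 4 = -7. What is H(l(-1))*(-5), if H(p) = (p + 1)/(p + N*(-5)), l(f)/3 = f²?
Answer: -10/9 ≈ -1.1111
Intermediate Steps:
N = -3 (N = 4 - 7 = -3)
l(f) = 3*f²
H(p) = (1 + p)/(15 + p) (H(p) = (p + 1)/(p - 3*(-5)) = (1 + p)/(p + 15) = (1 + p)/(15 + p))
H(l(-1))*(-5) = ((1 + 3*(-1)²)/(15 + 3*(-1)²))*(-5) = ((1 + 3*1)/(15 + 3*1))*(-5) = ((1 + 3)/(15 + 3))*(-5) = (4/18)*(-5) = ((1/18)*4)*(-5) = (2/9)*(-5) = -10/9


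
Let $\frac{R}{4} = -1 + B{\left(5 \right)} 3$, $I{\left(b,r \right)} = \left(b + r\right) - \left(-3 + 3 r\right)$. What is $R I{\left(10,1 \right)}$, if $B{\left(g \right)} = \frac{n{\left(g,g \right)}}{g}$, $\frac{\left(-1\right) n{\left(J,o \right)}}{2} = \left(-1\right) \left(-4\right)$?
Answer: $- \frac{1276}{5} \approx -255.2$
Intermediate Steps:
$n{\left(J,o \right)} = -8$ ($n{\left(J,o \right)} = - 2 \left(\left(-1\right) \left(-4\right)\right) = \left(-2\right) 4 = -8$)
$B{\left(g \right)} = - \frac{8}{g}$
$I{\left(b,r \right)} = 3 + b - 2 r$ ($I{\left(b,r \right)} = \left(b + r\right) - \left(-3 + 3 r\right) = 3 + b - 2 r$)
$R = - \frac{116}{5}$ ($R = 4 \left(-1 + - \frac{8}{5} \cdot 3\right) = 4 \left(-1 + \left(-8\right) \frac{1}{5} \cdot 3\right) = 4 \left(-1 - \frac{24}{5}\right) = 4 \left(- \frac{29}{5}\right) = - \frac{116}{5} \approx -23.2$)
$R I{\left(10,1 \right)} = - \frac{116 \left(3 + 10 - 2\right)}{5} = \left(- \frac{116}{5}\right) 11 = - \frac{1276}{5}$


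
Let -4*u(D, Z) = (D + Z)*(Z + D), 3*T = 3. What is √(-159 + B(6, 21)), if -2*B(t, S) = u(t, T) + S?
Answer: I*√2614/4 ≈ 12.782*I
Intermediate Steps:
T = 1 (T = (⅓)*3 = 1)
u(D, Z) = -(D + Z)²/4 (u(D, Z) = -(D + Z)*(Z + D)/4 = -(D + Z)*(D + Z)/4 = -(D + Z)²/4)
B(t, S) = -S/2 + (1 + t)²/8 (B(t, S) = -(-(t + 1)²/4 + S)/2 = -(-(1 + t)²/4 + S)/2 = -(S - (1 + t)²/4)/2 = -S/2 + (1 + t)²/8)
√(-159 + B(6, 21)) = √(-159 + (-½*21 + (1 + 6)²/8)) = √(-159 + (-21/2 + (⅛)*7²)) = √(-159 + (-21/2 + (⅛)*49)) = √(-159 + (-21/2 + 49/8)) = √(-159 - 35/8) = √(-1307/8) = I*√2614/4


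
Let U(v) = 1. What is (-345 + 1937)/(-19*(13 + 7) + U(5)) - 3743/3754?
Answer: -7394965/1422766 ≈ -5.1976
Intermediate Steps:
(-345 + 1937)/(-19*(13 + 7) + U(5)) - 3743/3754 = (-345 + 1937)/(-19*(13 + 7) + 1) - 3743/3754 = 1592/(-19*20 + 1) - 3743*1/3754 = 1592/(-380 + 1) - 3743/3754 = 1592/(-379) - 3743/3754 = 1592*(-1/379) - 3743/3754 = -1592/379 - 3743/3754 = -7394965/1422766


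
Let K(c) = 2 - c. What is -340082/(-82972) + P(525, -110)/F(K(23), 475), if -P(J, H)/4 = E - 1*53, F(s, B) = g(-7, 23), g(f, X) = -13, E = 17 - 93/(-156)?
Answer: -47638797/7011134 ≈ -6.7947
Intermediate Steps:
E = 915/52 (E = 17 - 93*(-1/156) = 17 + 31/52 = 915/52 ≈ 17.596)
F(s, B) = -13
P(J, H) = 1841/13 (P(J, H) = -4*(915/52 - 1*53) = -4*(915/52 - 53) = -4*(-1841/52) = 1841/13)
-340082/(-82972) + P(525, -110)/F(K(23), 475) = -340082/(-82972) + (1841/13)/(-13) = -340082*(-1/82972) + (1841/13)*(-1/13) = 170041/41486 - 1841/169 = -47638797/7011134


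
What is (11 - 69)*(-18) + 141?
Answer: 1185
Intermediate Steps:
(11 - 69)*(-18) + 141 = -58*(-18) + 141 = 1044 + 141 = 1185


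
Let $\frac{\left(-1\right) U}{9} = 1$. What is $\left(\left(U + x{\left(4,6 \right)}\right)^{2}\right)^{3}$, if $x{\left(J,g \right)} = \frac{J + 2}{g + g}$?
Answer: $\frac{24137569}{64} \approx 3.7715 \cdot 10^{5}$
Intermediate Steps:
$U = -9$ ($U = \left(-9\right) 1 = -9$)
$x{\left(J,g \right)} = \frac{2 + J}{2 g}$
$\left(\left(U + x{\left(4,6 \right)}\right)^{2}\right)^{3} = \left(\left(-9 + \frac{2 + 4}{2 \cdot 6}\right)^{2}\right)^{3} = \left(\left(-9 + \frac{1}{2} \cdot \frac{1}{6} \cdot 6\right)^{2}\right)^{3} = \left(\left(-9 + \frac{1}{2}\right)^{2}\right)^{3} = \left(\left(- \frac{17}{2}\right)^{2}\right)^{3} = \left(\frac{289}{4}\right)^{3} = \frac{24137569}{64}$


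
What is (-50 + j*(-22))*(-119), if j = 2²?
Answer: 16422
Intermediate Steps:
j = 4
(-50 + j*(-22))*(-119) = (-50 + 4*(-22))*(-119) = (-50 - 88)*(-119) = -138*(-119) = 16422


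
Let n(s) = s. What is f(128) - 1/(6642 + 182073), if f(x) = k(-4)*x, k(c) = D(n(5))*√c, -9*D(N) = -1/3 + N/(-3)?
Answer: -1/188715 + 512*I/9 ≈ -5.299e-6 + 56.889*I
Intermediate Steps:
D(N) = 1/27 + N/27 (D(N) = -(-1/3 + N/(-3))/9 = -(-1*⅓ + N*(-⅓))/9 = -(-⅓ - N/3)/9 = 1/27 + N/27)
k(c) = 2*√c/9 (k(c) = (1/27 + (1/27)*5)*√c = (1/27 + 5/27)*√c = 2*√c/9)
f(x) = 4*I*x/9 (f(x) = (2*√(-4)/9)*x = (2*(2*I)/9)*x = (4*I/9)*x = 4*I*x/9)
f(128) - 1/(6642 + 182073) = (4/9)*I*128 - 1/(6642 + 182073) = 512*I/9 - 1/188715 = -1/188715 + 512*I/9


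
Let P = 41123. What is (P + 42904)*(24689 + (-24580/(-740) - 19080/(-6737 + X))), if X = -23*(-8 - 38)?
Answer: 1310975677962/631 ≈ 2.0776e+9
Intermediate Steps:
X = 1058 (X = -23*(-46) = 1058)
(P + 42904)*(24689 + (-24580/(-740) - 19080/(-6737 + X))) = (41123 + 42904)*(24689 + (-24580/(-740) - 19080/(-6737 + 1058))) = 84027*(24689 + (-24580*(-1/740) - 19080/(-5679))) = 84027*(24689 + (1229/37 - 19080*(-1/5679))) = 84027*(24689 + (1229/37 + 2120/631)) = 84027*(24689 + 853939/23347) = 84027*(577268022/23347) = 1310975677962/631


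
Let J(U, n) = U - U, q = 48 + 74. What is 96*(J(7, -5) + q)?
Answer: 11712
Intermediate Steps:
q = 122
J(U, n) = 0
96*(J(7, -5) + q) = 96*(0 + 122) = 96*122 = 11712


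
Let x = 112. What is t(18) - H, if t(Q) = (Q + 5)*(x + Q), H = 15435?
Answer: -12445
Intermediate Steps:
t(Q) = (5 + Q)*(112 + Q) (t(Q) = (Q + 5)*(112 + Q) = (5 + Q)*(112 + Q))
t(18) - H = (560 + 18**2 + 117*18) - 1*15435 = (560 + 324 + 2106) - 15435 = 2990 - 15435 = -12445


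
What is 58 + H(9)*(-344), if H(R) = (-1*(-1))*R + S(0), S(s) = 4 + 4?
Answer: -5790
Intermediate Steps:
S(s) = 8
H(R) = 8 + R (H(R) = (-1*(-1))*R + 8 = 1*R + 8 = R + 8 = 8 + R)
58 + H(9)*(-344) = 58 + (8 + 9)*(-344) = 58 + 17*(-344) = 58 - 5848 = -5790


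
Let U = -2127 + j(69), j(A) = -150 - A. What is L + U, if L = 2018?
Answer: -328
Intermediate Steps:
U = -2346 (U = -2127 + (-150 - 1*69) = -2127 + (-150 - 69) = -2127 - 219 = -2346)
L + U = 2018 - 2346 = -328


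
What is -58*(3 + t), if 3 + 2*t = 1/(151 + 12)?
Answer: -14210/163 ≈ -87.178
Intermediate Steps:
t = -244/163 (t = -3/2 + 1/(2*(151 + 12)) = -3/2 + (½)/163 = -3/2 + (½)*(1/163) = -3/2 + 1/326 = -244/163 ≈ -1.4969)
-58*(3 + t) = -58*(3 - 244/163) = -58*245/163 = -14210/163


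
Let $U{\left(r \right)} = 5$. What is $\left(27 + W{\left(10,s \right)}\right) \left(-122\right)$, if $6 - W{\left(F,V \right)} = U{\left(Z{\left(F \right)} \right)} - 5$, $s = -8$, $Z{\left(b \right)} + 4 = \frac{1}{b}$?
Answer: $-4026$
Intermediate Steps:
$Z{\left(b \right)} = -4 + \frac{1}{b}$
$W{\left(F,V \right)} = 6$ ($W{\left(F,V \right)} = 6 - \left(5 - 5\right) = 6 - 0 = 6 + 0 = 6$)
$\left(27 + W{\left(10,s \right)}\right) \left(-122\right) = \left(27 + 6\right) \left(-122\right) = 33 \left(-122\right) = -4026$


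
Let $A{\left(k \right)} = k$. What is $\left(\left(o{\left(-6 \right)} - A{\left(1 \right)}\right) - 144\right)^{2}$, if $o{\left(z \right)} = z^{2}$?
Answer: $11881$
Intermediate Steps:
$\left(\left(o{\left(-6 \right)} - A{\left(1 \right)}\right) - 144\right)^{2} = \left(\left(\left(-6\right)^{2} - 1\right) - 144\right)^{2} = \left(\left(36 - 1\right) - 144\right)^{2} = \left(35 - 144\right)^{2} = \left(-109\right)^{2} = 11881$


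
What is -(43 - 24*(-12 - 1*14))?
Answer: -667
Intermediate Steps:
-(43 - 24*(-12 - 1*14)) = -(43 - 24*(-12 - 14)) = -(43 - 24*(-26)) = -(43 + 624) = -1*667 = -667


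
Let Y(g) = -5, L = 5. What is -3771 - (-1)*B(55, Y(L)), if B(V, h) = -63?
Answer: -3834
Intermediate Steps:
-3771 - (-1)*B(55, Y(L)) = -3771 - (-1)*(-63) = -3771 - 1*63 = -3771 - 63 = -3834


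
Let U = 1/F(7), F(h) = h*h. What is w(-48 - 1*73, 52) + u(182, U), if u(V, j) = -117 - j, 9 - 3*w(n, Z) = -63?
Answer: -4558/49 ≈ -93.020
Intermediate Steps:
w(n, Z) = 24 (w(n, Z) = 3 - 1/3*(-63) = 3 + 21 = 24)
F(h) = h**2
U = 1/49 (U = 1/(7**2) = 1/49 ≈ 0.020408)
w(-48 - 1*73, 52) + u(182, U) = 24 + (-117 - 1*1/49) = 24 + (-117 - 1/49) = 24 - 5734/49 = -4558/49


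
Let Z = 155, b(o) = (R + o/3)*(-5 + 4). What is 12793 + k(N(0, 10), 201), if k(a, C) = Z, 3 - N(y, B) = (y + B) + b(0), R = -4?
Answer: 12948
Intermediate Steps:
b(o) = 4 - o/3 (b(o) = (-4 + o/3)*(-5 + 4) = (-4 + o*(1/3))*(-1) = (-4 + o/3)*(-1) = 4 - o/3)
N(y, B) = -1 - B - y (N(y, B) = 3 - ((y + B) + (4 - 1/3*0)) = 3 - ((B + y) + (4 + 0)) = 3 - ((B + y) + 4) = 3 - (4 + B + y) = 3 + (-4 - B - y) = -1 - B - y)
k(a, C) = 155
12793 + k(N(0, 10), 201) = 12793 + 155 = 12948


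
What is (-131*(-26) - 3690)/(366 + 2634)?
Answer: -71/750 ≈ -0.094667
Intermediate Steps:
(-131*(-26) - 3690)/(366 + 2634) = (3406 - 3690)/3000 = -284*1/3000 = -71/750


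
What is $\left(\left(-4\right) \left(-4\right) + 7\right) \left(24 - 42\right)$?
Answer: $-414$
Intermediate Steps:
$\left(\left(-4\right) \left(-4\right) + 7\right) \left(24 - 42\right) = \left(16 + 7\right) \left(-18\right) = 23 \left(-18\right) = -414$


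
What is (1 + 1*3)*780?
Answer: 3120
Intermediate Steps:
(1 + 1*3)*780 = (1 + 3)*780 = 4*780 = 3120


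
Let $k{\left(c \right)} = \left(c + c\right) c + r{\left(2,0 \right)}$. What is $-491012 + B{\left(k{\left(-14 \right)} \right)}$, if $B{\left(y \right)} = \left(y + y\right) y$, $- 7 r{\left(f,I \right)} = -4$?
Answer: $- \frac{8956580}{49} \approx -1.8279 \cdot 10^{5}$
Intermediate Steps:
$r{\left(f,I \right)} = \frac{4}{7}$ ($r{\left(f,I \right)} = \left(- \frac{1}{7}\right) \left(-4\right) = \frac{4}{7}$)
$k{\left(c \right)} = \frac{4}{7} + 2 c^{2}$ ($k{\left(c \right)} = \left(c + c\right) c + \frac{4}{7} = 2 c c + \frac{4}{7} = 2 c^{2} + \frac{4}{7} = \frac{4}{7} + 2 c^{2}$)
$B{\left(y \right)} = 2 y^{2}$ ($B{\left(y \right)} = 2 y y = 2 y^{2}$)
$-491012 + B{\left(k{\left(-14 \right)} \right)} = -491012 + 2 \left(\frac{4}{7} + 2 \left(-14\right)^{2}\right)^{2} = -491012 + 2 \left(\frac{4}{7} + 2 \cdot 196\right)^{2} = -491012 + 2 \left(\frac{4}{7} + 392\right)^{2} = -491012 + 2 \left(\frac{2748}{7}\right)^{2} = -491012 + 2 \cdot \frac{7551504}{49} = -491012 + \frac{15103008}{49} = - \frac{8956580}{49}$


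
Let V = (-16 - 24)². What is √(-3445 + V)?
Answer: 3*I*√205 ≈ 42.953*I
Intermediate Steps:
V = 1600 (V = (-40)² = 1600)
√(-3445 + V) = √(-3445 + 1600) = √(-1845) = 3*I*√205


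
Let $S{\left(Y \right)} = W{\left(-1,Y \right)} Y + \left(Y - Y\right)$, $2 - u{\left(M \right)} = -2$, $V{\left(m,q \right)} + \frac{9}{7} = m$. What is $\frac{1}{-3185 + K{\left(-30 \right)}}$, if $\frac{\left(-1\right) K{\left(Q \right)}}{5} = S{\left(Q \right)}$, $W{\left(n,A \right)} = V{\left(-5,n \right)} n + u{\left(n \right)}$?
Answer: $- \frac{7}{11495} \approx -0.00060896$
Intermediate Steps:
$V{\left(m,q \right)} = - \frac{9}{7} + m$
$u{\left(M \right)} = 4$ ($u{\left(M \right)} = 2 - -2 = 2 + 2 = 4$)
$W{\left(n,A \right)} = 4 - \frac{44 n}{7}$ ($W{\left(n,A \right)} = \left(- \frac{9}{7} - 5\right) n + 4 = - \frac{44 n}{7} + 4 = 4 - \frac{44 n}{7}$)
$S{\left(Y \right)} = \frac{72 Y}{7}$ ($S{\left(Y \right)} = \left(4 - - \frac{44}{7}\right) Y + \left(Y - Y\right) = \left(4 + \frac{44}{7}\right) Y + 0 = \frac{72 Y}{7} + 0 = \frac{72 Y}{7}$)
$K{\left(Q \right)} = - \frac{360 Q}{7}$ ($K{\left(Q \right)} = - 5 \frac{72 Q}{7} = - \frac{360 Q}{7}$)
$\frac{1}{-3185 + K{\left(-30 \right)}} = \frac{1}{-3185 - - \frac{10800}{7}} = \frac{1}{-3185 + \frac{10800}{7}} = \frac{1}{- \frac{11495}{7}} = - \frac{7}{11495}$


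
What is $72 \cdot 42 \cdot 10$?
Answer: $30240$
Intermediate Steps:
$72 \cdot 42 \cdot 10 = 3024 \cdot 10 = 30240$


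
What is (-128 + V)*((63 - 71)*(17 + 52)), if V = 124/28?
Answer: 477480/7 ≈ 68211.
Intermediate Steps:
V = 31/7 (V = 124*(1/28) = 31/7 ≈ 4.4286)
(-128 + V)*((63 - 71)*(17 + 52)) = (-128 + 31/7)*((63 - 71)*(17 + 52)) = -(-6920)*69/7 = -865/7*(-552) = 477480/7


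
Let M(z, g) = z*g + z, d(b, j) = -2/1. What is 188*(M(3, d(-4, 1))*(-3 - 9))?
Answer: 6768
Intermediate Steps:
d(b, j) = -2 (d(b, j) = -2*1 = -2)
M(z, g) = z + g*z (M(z, g) = g*z + z = z + g*z)
188*(M(3, d(-4, 1))*(-3 - 9)) = 188*((3*(1 - 2))*(-3 - 9)) = 188*((3*(-1))*(-12)) = 188*(-3*(-12)) = 188*36 = 6768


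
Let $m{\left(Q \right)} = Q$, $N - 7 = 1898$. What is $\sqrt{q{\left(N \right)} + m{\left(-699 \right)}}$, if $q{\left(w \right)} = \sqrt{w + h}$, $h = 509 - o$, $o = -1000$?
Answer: $\sqrt{-699 + \sqrt{3414}} \approx 25.31 i$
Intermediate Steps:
$N = 1905$ ($N = 7 + 1898 = 1905$)
$h = 1509$ ($h = 509 - -1000 = 509 + 1000 = 1509$)
$q{\left(w \right)} = \sqrt{1509 + w}$ ($q{\left(w \right)} = \sqrt{w + 1509} = \sqrt{1509 + w}$)
$\sqrt{q{\left(N \right)} + m{\left(-699 \right)}} = \sqrt{\sqrt{1509 + 1905} - 699} = \sqrt{\sqrt{3414} - 699} = \sqrt{-699 + \sqrt{3414}}$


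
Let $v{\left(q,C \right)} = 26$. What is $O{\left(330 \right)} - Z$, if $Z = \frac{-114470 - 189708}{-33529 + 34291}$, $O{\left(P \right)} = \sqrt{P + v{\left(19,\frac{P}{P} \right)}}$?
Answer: $\frac{152089}{381} + 2 \sqrt{89} \approx 418.05$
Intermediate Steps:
$O{\left(P \right)} = \sqrt{26 + P}$ ($O{\left(P \right)} = \sqrt{P + 26} = \sqrt{26 + P}$)
$Z = - \frac{152089}{381}$ ($Z = - \frac{304178}{762} = \left(-304178\right) \frac{1}{762} = - \frac{152089}{381} \approx -399.18$)
$O{\left(330 \right)} - Z = \sqrt{26 + 330} - - \frac{152089}{381} = \sqrt{356} + \frac{152089}{381} = 2 \sqrt{89} + \frac{152089}{381} = \frac{152089}{381} + 2 \sqrt{89}$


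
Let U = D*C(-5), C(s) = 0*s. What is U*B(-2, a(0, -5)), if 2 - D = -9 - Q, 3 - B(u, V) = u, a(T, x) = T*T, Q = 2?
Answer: 0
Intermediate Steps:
C(s) = 0
a(T, x) = T**2
B(u, V) = 3 - u
D = 13 (D = 2 - (-9 - 1*2) = 2 - (-9 - 2) = 2 - 1*(-11) = 2 + 11 = 13)
U = 0 (U = 13*0 = 0)
U*B(-2, a(0, -5)) = 0*(3 - 1*(-2)) = 0*(3 + 2) = 0*5 = 0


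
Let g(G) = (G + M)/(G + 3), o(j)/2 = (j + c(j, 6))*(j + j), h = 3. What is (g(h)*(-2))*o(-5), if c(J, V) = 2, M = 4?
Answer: -140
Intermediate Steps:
o(j) = 4*j*(2 + j) (o(j) = 2*((j + 2)*(j + j)) = 2*((2 + j)*(2*j)) = 2*(2*j*(2 + j)) = 4*j*(2 + j))
g(G) = (4 + G)/(3 + G) (g(G) = (G + 4)/(G + 3) = (4 + G)/(3 + G))
(g(h)*(-2))*o(-5) = (((4 + 3)/(3 + 3))*(-2))*(4*(-5)*(2 - 5)) = ((7/6)*(-2))*(4*(-5)*(-3)) = (((1/6)*7)*(-2))*60 = ((7/6)*(-2))*60 = -7/3*60 = -140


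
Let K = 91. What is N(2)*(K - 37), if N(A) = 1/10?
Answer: 27/5 ≈ 5.4000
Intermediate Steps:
N(A) = ⅒
N(2)*(K - 37) = (91 - 37)/10 = (⅒)*54 = 27/5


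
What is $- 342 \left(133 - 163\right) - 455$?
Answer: $9805$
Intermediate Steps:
$- 342 \left(133 - 163\right) - 455 = \left(-342\right) \left(-30\right) - 455 = 10260 - 455 = 9805$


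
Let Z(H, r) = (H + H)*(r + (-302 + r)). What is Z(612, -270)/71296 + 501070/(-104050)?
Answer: -893494057/46364680 ≈ -19.271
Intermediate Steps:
Z(H, r) = 2*H*(-302 + 2*r) (Z(H, r) = (2*H)*(-302 + 2*r) = 2*H*(-302 + 2*r))
Z(612, -270)/71296 + 501070/(-104050) = (4*612*(-151 - 270))/71296 + 501070/(-104050) = (4*612*(-421))*(1/71296) + 501070*(-1/104050) = -1030608*1/71296 - 50107/10405 = -64413/4456 - 50107/10405 = -893494057/46364680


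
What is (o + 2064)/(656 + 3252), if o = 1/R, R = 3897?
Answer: 8043409/15229476 ≈ 0.52815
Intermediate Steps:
o = 1/3897 ≈ 0.00025661
(o + 2064)/(656 + 3252) = (1/3897 + 2064)/(656 + 3252) = (8043409/3897)/3908 = (8043409/3897)*(1/3908) = 8043409/15229476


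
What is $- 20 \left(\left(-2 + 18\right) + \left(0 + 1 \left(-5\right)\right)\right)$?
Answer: $-220$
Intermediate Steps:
$- 20 \left(\left(-2 + 18\right) + \left(0 + 1 \left(-5\right)\right)\right) = - 20 \left(16 + \left(0 - 5\right)\right) = - 20 \left(16 - 5\right) = \left(-20\right) 11 = -220$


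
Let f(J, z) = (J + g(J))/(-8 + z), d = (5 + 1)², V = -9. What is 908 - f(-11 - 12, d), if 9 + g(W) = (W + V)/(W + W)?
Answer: 146368/161 ≈ 909.12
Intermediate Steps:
d = 36 (d = 6² = 36)
g(W) = -9 + (-9 + W)/(2*W) (g(W) = -9 + (W - 9)/(W + W) = -9 + (-9 + W)/((2*W)) = -9 + (-9 + W)*(1/(2*W)) = -9 + (-9 + W)/(2*W))
f(J, z) = (J + (-9 - 17*J)/(2*J))/(-8 + z)
908 - f(-11 - 12, d) = 908 - (-9 - 17*(-11 - 12) + 2*(-11 - 12)²)/(2*(-11 - 12)*(-8 + 36)) = 908 - (-9 - 17*(-23) + 2*(-23)²)/(2*(-23)*28) = 908 - (-1)*(-9 + 391 + 2*529)/(2*23*28) = 908 - (-1)*(-9 + 391 + 1058)/(2*23*28) = 908 - (-1)*1440/(2*23*28) = 908 - 1*(-180/161) = 908 + 180/161 = 146368/161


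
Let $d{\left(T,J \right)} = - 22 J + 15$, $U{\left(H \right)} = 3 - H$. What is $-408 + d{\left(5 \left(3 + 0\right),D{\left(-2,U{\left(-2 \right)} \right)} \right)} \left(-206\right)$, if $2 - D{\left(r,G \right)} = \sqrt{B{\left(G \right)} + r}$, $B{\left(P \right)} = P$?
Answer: $5566 - 4532 \sqrt{3} \approx -2283.7$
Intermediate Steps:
$D{\left(r,G \right)} = 2 - \sqrt{G + r}$
$d{\left(T,J \right)} = 15 - 22 J$
$-408 + d{\left(5 \left(3 + 0\right),D{\left(-2,U{\left(-2 \right)} \right)} \right)} \left(-206\right) = -408 + \left(15 - 22 \left(2 - \sqrt{\left(3 - -2\right) - 2}\right)\right) \left(-206\right) = -408 + \left(15 - 22 \left(2 - \sqrt{\left(3 + 2\right) - 2}\right)\right) \left(-206\right) = -408 + \left(15 - 22 \left(2 - \sqrt{5 - 2}\right)\right) \left(-206\right) = -408 + \left(15 - 22 \left(2 - \sqrt{3}\right)\right) \left(-206\right) = -408 + \left(15 - \left(44 - 22 \sqrt{3}\right)\right) \left(-206\right) = -408 + \left(-29 + 22 \sqrt{3}\right) \left(-206\right) = -408 + \left(5974 - 4532 \sqrt{3}\right) = 5566 - 4532 \sqrt{3}$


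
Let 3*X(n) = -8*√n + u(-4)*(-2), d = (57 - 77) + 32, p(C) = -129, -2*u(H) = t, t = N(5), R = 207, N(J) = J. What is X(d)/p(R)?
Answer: -5/387 + 16*√3/387 ≈ 0.058689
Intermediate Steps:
t = 5
u(H) = -5/2 (u(H) = -½*5 = -5/2)
d = 12 (d = -20 + 32 = 12)
X(n) = 5/3 - 8*√n/3 (X(n) = (-8*√n - 5/2*(-2))/3 = (-8*√n + 5)/3 = (5 - 8*√n)/3 = 5/3 - 8*√n/3)
X(d)/p(R) = (5/3 - 16*√3/3)/(-129) = (5/3 - 16*√3/3)*(-1/129) = -5/387 + 16*√3/387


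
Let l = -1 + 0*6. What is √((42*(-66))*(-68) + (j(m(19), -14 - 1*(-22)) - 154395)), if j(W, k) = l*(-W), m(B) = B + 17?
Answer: 3*√3793 ≈ 184.76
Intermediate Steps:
l = -1 (l = -1 + 0 = -1)
m(B) = 17 + B
j(W, k) = W (j(W, k) = -(-1)*W = W)
√((42*(-66))*(-68) + (j(m(19), -14 - 1*(-22)) - 154395)) = √((42*(-66))*(-68) + ((17 + 19) - 154395)) = √(-2772*(-68) + (36 - 154395)) = √(188496 - 154359) = √34137 = 3*√3793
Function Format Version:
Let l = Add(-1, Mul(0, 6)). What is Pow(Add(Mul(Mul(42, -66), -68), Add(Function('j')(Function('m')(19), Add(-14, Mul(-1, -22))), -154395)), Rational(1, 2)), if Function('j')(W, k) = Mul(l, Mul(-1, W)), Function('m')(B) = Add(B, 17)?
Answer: Mul(3, Pow(3793, Rational(1, 2))) ≈ 184.76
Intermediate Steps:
l = -1 (l = Add(-1, 0) = -1)
Function('m')(B) = Add(17, B)
Function('j')(W, k) = W (Function('j')(W, k) = Mul(-1, Mul(-1, W)) = W)
Pow(Add(Mul(Mul(42, -66), -68), Add(Function('j')(Function('m')(19), Add(-14, Mul(-1, -22))), -154395)), Rational(1, 2)) = Pow(Add(Mul(Mul(42, -66), -68), Add(Add(17, 19), -154395)), Rational(1, 2)) = Pow(Add(Mul(-2772, -68), Add(36, -154395)), Rational(1, 2)) = Pow(Add(188496, -154359), Rational(1, 2)) = Pow(34137, Rational(1, 2)) = Mul(3, Pow(3793, Rational(1, 2)))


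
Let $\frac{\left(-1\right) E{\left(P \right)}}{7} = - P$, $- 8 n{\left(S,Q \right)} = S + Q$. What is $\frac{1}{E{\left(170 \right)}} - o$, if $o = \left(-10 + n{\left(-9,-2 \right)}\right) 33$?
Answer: $\frac{1354819}{4760} \approx 284.63$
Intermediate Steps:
$n{\left(S,Q \right)} = - \frac{Q}{8} - \frac{S}{8}$ ($n{\left(S,Q \right)} = - \frac{S + Q}{8} = - \frac{Q + S}{8} = - \frac{Q}{8} - \frac{S}{8}$)
$E{\left(P \right)} = 7 P$ ($E{\left(P \right)} = - 7 \left(- P\right) = 7 P$)
$o = - \frac{2277}{8}$ ($o = \left(-10 - - \frac{11}{8}\right) 33 = \left(-10 + \left(\frac{1}{4} + \frac{9}{8}\right)\right) 33 = \left(-10 + \frac{11}{8}\right) 33 = \left(- \frac{69}{8}\right) 33 = - \frac{2277}{8} \approx -284.63$)
$\frac{1}{E{\left(170 \right)}} - o = \frac{1}{7 \cdot 170} - - \frac{2277}{8} = \frac{1}{1190} + \frac{2277}{8} = \frac{1354819}{4760}$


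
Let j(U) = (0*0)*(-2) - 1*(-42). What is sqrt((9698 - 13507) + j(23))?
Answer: I*sqrt(3767) ≈ 61.376*I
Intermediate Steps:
j(U) = 42 (j(U) = 0*(-2) + 42 = 0 + 42 = 42)
sqrt((9698 - 13507) + j(23)) = sqrt((9698 - 13507) + 42) = sqrt(-3809 + 42) = sqrt(-3767) = I*sqrt(3767)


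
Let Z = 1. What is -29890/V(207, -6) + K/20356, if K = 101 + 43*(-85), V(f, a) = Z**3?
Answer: -304222197/10178 ≈ -29890.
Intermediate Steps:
V(f, a) = 1 (V(f, a) = 1**3 = 1)
K = -3554 (K = 101 - 3655 = -3554)
-29890/V(207, -6) + K/20356 = -29890/1 - 3554/20356 = -29890*1 - 3554*1/20356 = -29890 - 1777/10178 = -304222197/10178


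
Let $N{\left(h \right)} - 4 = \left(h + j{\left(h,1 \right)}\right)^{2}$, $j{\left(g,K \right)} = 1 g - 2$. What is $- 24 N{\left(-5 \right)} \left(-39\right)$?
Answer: $138528$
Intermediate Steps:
$j{\left(g,K \right)} = -2 + g$ ($j{\left(g,K \right)} = g - 2 = -2 + g$)
$N{\left(h \right)} = 4 + \left(-2 + 2 h\right)^{2}$ ($N{\left(h \right)} = 4 + \left(h + \left(-2 + h\right)\right)^{2} = 4 + \left(-2 + 2 h\right)^{2}$)
$- 24 N{\left(-5 \right)} \left(-39\right) = - 24 \left(4 + 4 \left(-1 - 5\right)^{2}\right) \left(-39\right) = - 24 \left(4 + 4 \left(-6\right)^{2}\right) \left(-39\right) = - 24 \left(4 + 4 \cdot 36\right) \left(-39\right) = - 24 \left(4 + 144\right) \left(-39\right) = \left(-24\right) 148 \left(-39\right) = \left(-3552\right) \left(-39\right) = 138528$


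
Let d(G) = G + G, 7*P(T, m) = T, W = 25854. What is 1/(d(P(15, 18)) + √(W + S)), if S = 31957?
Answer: -210/2831839 + 49*√57811/2831839 ≈ 0.0040862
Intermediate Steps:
P(T, m) = T/7
d(G) = 2*G
1/(d(P(15, 18)) + √(W + S)) = 1/(2*((⅐)*15) + √(25854 + 31957)) = 1/(2*(15/7) + √57811) = 1/(30/7 + √57811)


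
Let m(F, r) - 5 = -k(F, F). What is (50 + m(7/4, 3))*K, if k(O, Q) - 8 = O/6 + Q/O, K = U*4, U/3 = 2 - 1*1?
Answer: 1097/2 ≈ 548.50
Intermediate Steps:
U = 3 (U = 3*(2 - 1*1) = 3*(2 - 1) = 3*1 = 3)
K = 12 (K = 3*4 = 12)
k(O, Q) = 8 + O/6 + Q/O (k(O, Q) = 8 + (O/6 + Q/O) = 8 + O/6 + Q/O)
m(F, r) = -4 - F/6 (m(F, r) = 5 - (8 + F/6 + F/F) = 5 - (8 + F/6 + 1) = 5 - (9 + F/6) = 5 + (-9 - F/6) = -4 - F/6)
(50 + m(7/4, 3))*K = (50 + (-4 - 7/(6*4)))*12 = (50 + (-4 - 1/6*7/4))*12 = (50 + (-4 - 7/24))*12 = (50 - 103/24)*12 = (1097/24)*12 = 1097/2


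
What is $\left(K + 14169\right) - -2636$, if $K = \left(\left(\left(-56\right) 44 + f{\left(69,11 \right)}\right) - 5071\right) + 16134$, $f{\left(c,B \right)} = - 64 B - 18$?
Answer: $24682$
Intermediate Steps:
$f{\left(c,B \right)} = -18 - 64 B$
$K = 7877$ ($K = \left(\left(\left(-56\right) 44 - 722\right) - 5071\right) + 16134 = \left(\left(-2464 - 722\right) - 5071\right) + 16134 = \left(-3186 - 5071\right) + 16134 = -8257 + 16134 = 7877$)
$\left(K + 14169\right) - -2636 = \left(7877 + 14169\right) - -2636 = 22046 + \left(-10253 + 12889\right) = 22046 + 2636 = 24682$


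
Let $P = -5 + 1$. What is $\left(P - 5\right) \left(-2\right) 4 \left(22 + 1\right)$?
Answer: $1656$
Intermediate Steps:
$P = -4$
$\left(P - 5\right) \left(-2\right) 4 \left(22 + 1\right) = \left(-4 - 5\right) \left(-2\right) 4 \left(22 + 1\right) = \left(-9\right) \left(-2\right) 4 \cdot 23 = 18 \cdot 4 \cdot 23 = 72 \cdot 23 = 1656$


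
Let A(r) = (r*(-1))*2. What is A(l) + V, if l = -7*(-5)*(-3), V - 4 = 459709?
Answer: 459923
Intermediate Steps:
V = 459713 (V = 4 + 459709 = 459713)
l = -105 (l = 35*(-3) = -105)
A(r) = -2*r (A(r) = -r*2 = -2*r)
A(l) + V = -2*(-105) + 459713 = 210 + 459713 = 459923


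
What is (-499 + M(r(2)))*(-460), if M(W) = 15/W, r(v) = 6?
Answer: 228390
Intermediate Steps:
(-499 + M(r(2)))*(-460) = (-499 + 15/6)*(-460) = (-499 + 15*(1/6))*(-460) = (-499 + 5/2)*(-460) = -993/2*(-460) = 228390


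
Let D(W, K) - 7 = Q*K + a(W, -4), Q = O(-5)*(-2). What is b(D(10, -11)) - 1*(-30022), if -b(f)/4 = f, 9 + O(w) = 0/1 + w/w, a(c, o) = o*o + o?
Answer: 30650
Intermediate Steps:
a(c, o) = o + o**2 (a(c, o) = o**2 + o = o + o**2)
O(w) = -8 (O(w) = -9 + (0/1 + w/w) = -9 + (0*1 + 1) = -9 + (0 + 1) = -9 + 1 = -8)
Q = 16 (Q = -8*(-2) = 16)
D(W, K) = 19 + 16*K (D(W, K) = 7 + (16*K - 4*(1 - 4)) = 7 + (16*K - 4*(-3)) = 7 + (16*K + 12) = 7 + (12 + 16*K) = 19 + 16*K)
b(f) = -4*f
b(D(10, -11)) - 1*(-30022) = -4*(19 + 16*(-11)) - 1*(-30022) = -4*(19 - 176) + 30022 = -4*(-157) + 30022 = 628 + 30022 = 30650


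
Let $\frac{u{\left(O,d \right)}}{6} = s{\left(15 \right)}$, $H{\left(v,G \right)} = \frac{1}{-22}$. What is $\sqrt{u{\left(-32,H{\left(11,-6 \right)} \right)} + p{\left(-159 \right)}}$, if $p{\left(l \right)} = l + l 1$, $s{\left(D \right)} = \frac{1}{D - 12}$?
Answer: $2 i \sqrt{79} \approx 17.776 i$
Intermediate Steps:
$s{\left(D \right)} = \frac{1}{-12 + D}$
$H{\left(v,G \right)} = - \frac{1}{22}$
$u{\left(O,d \right)} = 2$ ($u{\left(O,d \right)} = \frac{6}{-12 + 15} = \frac{6}{3} = 6 \cdot \frac{1}{3} = 2$)
$p{\left(l \right)} = 2 l$ ($p{\left(l \right)} = l + l = 2 l$)
$\sqrt{u{\left(-32,H{\left(11,-6 \right)} \right)} + p{\left(-159 \right)}} = \sqrt{2 + 2 \left(-159\right)} = \sqrt{2 - 318} = \sqrt{-316} = 2 i \sqrt{79}$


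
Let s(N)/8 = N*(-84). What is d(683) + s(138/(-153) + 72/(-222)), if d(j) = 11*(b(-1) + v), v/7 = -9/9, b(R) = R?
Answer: 462984/629 ≈ 736.06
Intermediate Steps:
v = -7 (v = 7*(-9/9) = 7*(-9*1/9) = 7*(-1) = -7)
d(j) = -88 (d(j) = 11*(-1 - 7) = 11*(-8) = -88)
s(N) = -672*N (s(N) = 8*(N*(-84)) = 8*(-84*N) = -672*N)
d(683) + s(138/(-153) + 72/(-222)) = -88 - 672*(138/(-153) + 72/(-222)) = -88 - 672*(138*(-1/153) + 72*(-1/222)) = -88 - 672*(-46/51 - 12/37) = -88 - 672*(-2314/1887) = -88 + 518336/629 = 462984/629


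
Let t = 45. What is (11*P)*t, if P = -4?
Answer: -1980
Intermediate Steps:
(11*P)*t = (11*(-4))*45 = -44*45 = -1980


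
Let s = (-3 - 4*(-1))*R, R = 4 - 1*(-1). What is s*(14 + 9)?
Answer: 115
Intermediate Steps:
R = 5 (R = 4 + 1 = 5)
s = 5 (s = (-3 - 4*(-1))*5 = (-3 + 4)*5 = 1*5 = 5)
s*(14 + 9) = 5*(14 + 9) = 5*23 = 115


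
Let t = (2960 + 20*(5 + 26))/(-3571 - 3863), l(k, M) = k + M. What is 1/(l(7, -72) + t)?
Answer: -3717/243395 ≈ -0.015271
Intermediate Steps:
l(k, M) = M + k
t = -1790/3717 (t = (2960 + 20*31)/(-7434) = (2960 + 620)*(-1/7434) = 3580*(-1/7434) = -1790/3717 ≈ -0.48157)
1/(l(7, -72) + t) = 1/((-72 + 7) - 1790/3717) = 1/(-65 - 1790/3717) = 1/(-243395/3717) = -3717/243395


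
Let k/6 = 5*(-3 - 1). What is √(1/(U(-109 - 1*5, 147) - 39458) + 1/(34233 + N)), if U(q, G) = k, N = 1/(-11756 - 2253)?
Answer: √22206535851640937027/2372553157436 ≈ 0.0019862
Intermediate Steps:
N = -1/14009 (N = 1/(-14009) = -1/14009 ≈ -7.1383e-5)
k = -120 (k = 6*(5*(-3 - 1)) = 6*(5*(-4)) = 6*(-20) = -120)
U(q, G) = -120
√(1/(U(-109 - 1*5, 147) - 39458) + 1/(34233 + N)) = √(1/(-120 - 39458) + 1/(34233 - 1/14009)) = √(1/(-39578) + 1/(479570096/14009)) = √(-1/39578 + 14009/479570096) = √(37439053/9490212629744) = √22206535851640937027/2372553157436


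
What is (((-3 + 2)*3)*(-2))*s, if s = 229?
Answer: 1374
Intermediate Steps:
(((-3 + 2)*3)*(-2))*s = (((-3 + 2)*3)*(-2))*229 = (-1*3*(-2))*229 = -3*(-2)*229 = 6*229 = 1374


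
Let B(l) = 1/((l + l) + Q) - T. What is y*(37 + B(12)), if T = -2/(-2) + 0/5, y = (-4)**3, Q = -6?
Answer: -20768/9 ≈ -2307.6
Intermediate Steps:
y = -64
T = 1 (T = -2*(-1/2) + 0*(1/5) = 1 + 0 = 1)
B(l) = -1 + 1/(-6 + 2*l) (B(l) = 1/((l + l) - 6) - 1*1 = 1/(2*l - 6) - 1 = 1/(-6 + 2*l) - 1 = -1 + 1/(-6 + 2*l))
y*(37 + B(12)) = -64*(37 + (7/2 - 1*12)/(-3 + 12)) = -64*(37 + (7/2 - 12)/9) = -64*(37 + (1/9)*(-17/2)) = -64*(37 - 17/18) = -64*649/18 = -20768/9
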